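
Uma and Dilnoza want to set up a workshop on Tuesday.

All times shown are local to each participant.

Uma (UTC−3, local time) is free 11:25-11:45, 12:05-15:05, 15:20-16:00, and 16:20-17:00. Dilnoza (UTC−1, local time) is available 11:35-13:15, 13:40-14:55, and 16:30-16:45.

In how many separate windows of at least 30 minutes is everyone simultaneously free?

Uma → UTC: 14:25–14:45, 15:05–18:05, 18:20–19:00, 19:20–20:00.
Dilnoza → UTC: 12:35–14:15, 14:40–15:55, 17:30–17:45.
Uma ∩ Dilnoza: 14:40–14:45, 15:05–15:55, 17:30–17:45.
Windows ≥ 30 min: 15:05–15:55.
That's 1 window.

1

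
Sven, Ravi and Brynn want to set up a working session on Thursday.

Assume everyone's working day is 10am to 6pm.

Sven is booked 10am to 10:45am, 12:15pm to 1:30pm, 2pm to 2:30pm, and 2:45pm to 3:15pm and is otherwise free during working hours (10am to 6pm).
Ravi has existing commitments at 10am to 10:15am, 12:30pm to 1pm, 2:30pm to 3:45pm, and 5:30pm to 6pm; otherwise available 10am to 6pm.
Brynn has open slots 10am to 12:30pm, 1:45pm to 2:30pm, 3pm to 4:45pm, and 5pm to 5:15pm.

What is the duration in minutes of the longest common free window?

90 minutes

Sven free within 10:00–18:00: 10:45–12:15, 13:30–14:00, 14:30–14:45, 15:15–18:00.
Ravi free within 10:00–18:00: 10:15–12:30, 13:00–14:30, 15:45–17:30.
Sven ∩ Ravi: 10:45–12:15, 13:30–14:00, 15:45–17:30.
Sven ∩ Ravi ∩ Brynn: 10:45–12:15, 13:45–14:00, 15:45–16:45, 17:00–17:15.
Common window lengths: 90, 15, 60, 15 min; longest is 90.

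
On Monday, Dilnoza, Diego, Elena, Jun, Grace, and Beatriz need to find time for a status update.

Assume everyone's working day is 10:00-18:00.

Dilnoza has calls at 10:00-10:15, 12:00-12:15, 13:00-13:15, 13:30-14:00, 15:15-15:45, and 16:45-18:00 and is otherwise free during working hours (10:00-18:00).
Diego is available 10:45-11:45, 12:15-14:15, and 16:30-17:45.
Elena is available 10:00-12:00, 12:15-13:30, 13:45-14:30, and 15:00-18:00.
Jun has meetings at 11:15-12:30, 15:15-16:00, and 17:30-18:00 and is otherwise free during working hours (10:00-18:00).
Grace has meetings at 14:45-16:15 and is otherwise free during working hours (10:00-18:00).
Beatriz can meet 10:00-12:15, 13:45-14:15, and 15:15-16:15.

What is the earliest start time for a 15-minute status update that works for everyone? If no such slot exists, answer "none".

Dilnoza free within 10:00–18:00: 10:15–12:00, 12:15–13:00, 13:15–13:30, 14:00–15:15, 15:45–16:45.
Jun free within 10:00–18:00: 10:00–11:15, 12:30–15:15, 16:00–17:30.
Grace free within 10:00–18:00: 10:00–14:45, 16:15–18:00.
Dilnoza ∩ Diego: 10:45–11:45, 12:15–13:00, 13:15–13:30, 14:00–14:15, 16:30–16:45.
Dilnoza ∩ Diego ∩ Elena: 10:45–11:45, 12:15–13:00, 13:15–13:30, 14:00–14:15, 16:30–16:45.
Dilnoza ∩ Diego ∩ Elena ∩ Jun: 10:45–11:15, 12:30–13:00, 13:15–13:30, 14:00–14:15, 16:30–16:45.
Dilnoza ∩ Diego ∩ Elena ∩ Jun ∩ Grace: 10:45–11:15, 12:30–13:00, 13:15–13:30, 14:00–14:15, 16:30–16:45.
Dilnoza ∩ Diego ∩ Elena ∩ Jun ∩ Grace ∩ Beatriz: 10:45–11:15, 14:00–14:15.
Windows ≥ 15 min: 10:45–11:15, 14:00–14:15.
Earliest such window starts at 10:45.

10:45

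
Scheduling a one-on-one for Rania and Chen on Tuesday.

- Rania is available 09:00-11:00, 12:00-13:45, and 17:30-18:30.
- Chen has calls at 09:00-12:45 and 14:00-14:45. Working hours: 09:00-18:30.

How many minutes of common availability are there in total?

120 minutes

Chen free within 09:00–18:30: 12:45–14:00, 14:45–18:30.
Rania ∩ Chen: 12:45–13:45, 17:30–18:30.
Total common minutes: 60 + 60 = 120.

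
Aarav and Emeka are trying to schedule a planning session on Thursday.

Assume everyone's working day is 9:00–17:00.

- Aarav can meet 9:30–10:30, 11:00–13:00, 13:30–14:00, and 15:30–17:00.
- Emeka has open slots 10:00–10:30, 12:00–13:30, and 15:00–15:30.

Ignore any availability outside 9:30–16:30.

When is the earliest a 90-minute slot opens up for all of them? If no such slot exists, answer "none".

Aarav ∩ Emeka: 10:00–10:30, 12:00–13:00.
Restricted to 09:30–16:30: 10:00–10:30, 12:00–13:00.
Windows ≥ 90 min: (none).

none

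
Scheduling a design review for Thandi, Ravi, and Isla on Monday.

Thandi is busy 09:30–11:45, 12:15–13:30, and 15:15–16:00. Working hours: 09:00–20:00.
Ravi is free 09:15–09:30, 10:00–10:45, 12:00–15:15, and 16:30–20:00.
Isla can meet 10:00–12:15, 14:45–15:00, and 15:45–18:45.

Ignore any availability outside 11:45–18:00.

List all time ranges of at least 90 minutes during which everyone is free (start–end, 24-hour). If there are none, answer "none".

16:30–18:00

Thandi free within 09:00–20:00: 09:00–09:30, 11:45–12:15, 13:30–15:15, 16:00–20:00.
Thandi ∩ Ravi: 09:15–09:30, 12:00–12:15, 13:30–15:15, 16:30–20:00.
Thandi ∩ Ravi ∩ Isla: 12:00–12:15, 14:45–15:00, 16:30–18:45.
Restricted to 11:45–18:00: 12:00–12:15, 14:45–15:00, 16:30–18:00.
Windows ≥ 90 min: 16:30–18:00.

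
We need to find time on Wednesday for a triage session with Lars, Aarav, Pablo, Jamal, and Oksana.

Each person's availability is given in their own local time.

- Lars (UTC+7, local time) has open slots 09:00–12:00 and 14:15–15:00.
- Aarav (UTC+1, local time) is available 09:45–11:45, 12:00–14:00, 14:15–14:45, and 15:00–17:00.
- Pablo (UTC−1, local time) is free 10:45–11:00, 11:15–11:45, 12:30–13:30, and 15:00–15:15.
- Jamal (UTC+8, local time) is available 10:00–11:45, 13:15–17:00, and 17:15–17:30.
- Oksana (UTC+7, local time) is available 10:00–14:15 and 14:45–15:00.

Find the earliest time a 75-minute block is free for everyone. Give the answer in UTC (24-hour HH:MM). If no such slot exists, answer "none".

none

Lars → UTC: 02:00–05:00, 07:15–08:00.
Aarav → UTC: 08:45–10:45, 11:00–13:00, 13:15–13:45, 14:00–16:00.
Pablo → UTC: 11:45–12:00, 12:15–12:45, 13:30–14:30, 16:00–16:15.
Jamal → UTC: 02:00–03:45, 05:15–09:00, 09:15–09:30.
Oksana → UTC: 03:00–07:15, 07:45–08:00.
Lars ∩ Aarav: (none).
Lars ∩ Aarav ∩ Pablo: (none).
Lars ∩ Aarav ∩ Pablo ∩ Jamal: (none).
Lars ∩ Aarav ∩ Pablo ∩ Jamal ∩ Oksana: (none).
Windows ≥ 75 min: (none).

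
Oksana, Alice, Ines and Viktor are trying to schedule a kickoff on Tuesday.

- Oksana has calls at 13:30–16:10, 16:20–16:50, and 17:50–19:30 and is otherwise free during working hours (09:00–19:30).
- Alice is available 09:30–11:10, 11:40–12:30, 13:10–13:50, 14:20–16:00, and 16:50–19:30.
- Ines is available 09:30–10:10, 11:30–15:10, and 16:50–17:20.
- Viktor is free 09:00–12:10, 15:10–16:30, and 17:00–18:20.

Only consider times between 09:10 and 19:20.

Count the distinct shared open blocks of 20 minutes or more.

Oksana free within 09:00–19:30: 09:00–13:30, 16:10–16:20, 16:50–17:50.
Oksana ∩ Alice: 09:30–11:10, 11:40–12:30, 13:10–13:30, 16:50–17:50.
Oksana ∩ Alice ∩ Ines: 09:30–10:10, 11:40–12:30, 13:10–13:30, 16:50–17:20.
Oksana ∩ Alice ∩ Ines ∩ Viktor: 09:30–10:10, 11:40–12:10, 17:00–17:20.
Restricted to 09:10–19:20: 09:30–10:10, 11:40–12:10, 17:00–17:20.
Windows ≥ 20 min: 09:30–10:10, 11:40–12:10, 17:00–17:20.
That's 3 windows.

3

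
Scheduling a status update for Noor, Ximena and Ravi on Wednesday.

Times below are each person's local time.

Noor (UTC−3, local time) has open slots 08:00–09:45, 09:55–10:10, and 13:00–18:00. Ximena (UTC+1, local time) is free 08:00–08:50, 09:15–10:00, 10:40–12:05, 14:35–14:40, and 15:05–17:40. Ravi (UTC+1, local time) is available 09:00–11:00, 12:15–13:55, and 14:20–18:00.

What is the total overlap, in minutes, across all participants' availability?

40 minutes

Noor → UTC: 11:00–12:45, 12:55–13:10, 16:00–21:00.
Ximena → UTC: 07:00–07:50, 08:15–09:00, 09:40–11:05, 13:35–13:40, 14:05–16:40.
Ravi → UTC: 08:00–10:00, 11:15–12:55, 13:20–17:00.
Noor ∩ Ximena: 11:00–11:05, 16:00–16:40.
Noor ∩ Ximena ∩ Ravi: 16:00–16:40.
Total common minutes: 40.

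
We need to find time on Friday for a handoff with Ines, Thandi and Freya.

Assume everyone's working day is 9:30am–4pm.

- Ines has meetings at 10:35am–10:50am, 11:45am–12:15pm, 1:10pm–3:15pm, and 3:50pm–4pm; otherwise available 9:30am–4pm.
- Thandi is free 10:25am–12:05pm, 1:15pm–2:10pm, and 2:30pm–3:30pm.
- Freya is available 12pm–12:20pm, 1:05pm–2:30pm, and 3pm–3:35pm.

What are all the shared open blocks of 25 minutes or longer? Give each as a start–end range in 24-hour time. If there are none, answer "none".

none

Ines free within 09:30–16:00: 09:30–10:35, 10:50–11:45, 12:15–13:10, 15:15–15:50.
Ines ∩ Thandi: 10:25–10:35, 10:50–11:45, 15:15–15:30.
Ines ∩ Thandi ∩ Freya: 15:15–15:30.
Windows ≥ 25 min: (none).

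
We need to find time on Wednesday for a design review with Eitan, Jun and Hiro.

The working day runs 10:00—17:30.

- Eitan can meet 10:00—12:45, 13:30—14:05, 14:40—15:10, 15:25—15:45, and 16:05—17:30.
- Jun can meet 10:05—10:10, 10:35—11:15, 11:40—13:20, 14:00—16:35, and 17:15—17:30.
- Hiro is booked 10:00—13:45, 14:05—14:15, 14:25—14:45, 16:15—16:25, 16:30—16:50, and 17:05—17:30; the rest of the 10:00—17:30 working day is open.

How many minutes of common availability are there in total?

65 minutes

Hiro free within 10:00–17:30: 13:45–14:05, 14:15–14:25, 14:45–16:15, 16:25–16:30, 16:50–17:05.
Eitan ∩ Jun: 10:05–10:10, 10:35–11:15, 11:40–12:45, 14:00–14:05, 14:40–15:10, 15:25–15:45, 16:05–16:35, 17:15–17:30.
Eitan ∩ Jun ∩ Hiro: 14:00–14:05, 14:45–15:10, 15:25–15:45, 16:05–16:15, 16:25–16:30.
Total common minutes: 5 + 25 + 20 + 10 + 5 = 65.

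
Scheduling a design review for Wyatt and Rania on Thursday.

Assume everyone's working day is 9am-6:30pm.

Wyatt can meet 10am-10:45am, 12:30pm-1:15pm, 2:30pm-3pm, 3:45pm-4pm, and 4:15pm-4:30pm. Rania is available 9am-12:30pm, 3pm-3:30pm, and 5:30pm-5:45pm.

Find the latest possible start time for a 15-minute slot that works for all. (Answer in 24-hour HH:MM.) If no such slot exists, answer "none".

Wyatt ∩ Rania: 10:00–10:45.
Windows ≥ 15 min: 10:00–10:45.
Latest start in the last window 10:00–10:45 is 10:45 − 15 min = 10:30.

10:30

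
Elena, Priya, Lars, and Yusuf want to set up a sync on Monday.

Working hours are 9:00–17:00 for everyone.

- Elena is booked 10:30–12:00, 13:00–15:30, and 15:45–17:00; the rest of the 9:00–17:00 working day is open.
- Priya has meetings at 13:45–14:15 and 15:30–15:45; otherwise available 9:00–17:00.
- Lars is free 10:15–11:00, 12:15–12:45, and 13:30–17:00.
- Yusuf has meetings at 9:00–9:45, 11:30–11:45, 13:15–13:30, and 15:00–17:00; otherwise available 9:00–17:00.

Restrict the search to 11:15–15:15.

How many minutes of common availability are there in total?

30 minutes

Elena free within 09:00–17:00: 09:00–10:30, 12:00–13:00, 15:30–15:45.
Priya free within 09:00–17:00: 09:00–13:45, 14:15–15:30, 15:45–17:00.
Yusuf free within 09:00–17:00: 09:45–11:30, 11:45–13:15, 13:30–15:00.
Elena ∩ Priya: 09:00–10:30, 12:00–13:00.
Elena ∩ Priya ∩ Lars: 10:15–10:30, 12:15–12:45.
Elena ∩ Priya ∩ Lars ∩ Yusuf: 10:15–10:30, 12:15–12:45.
Restricted to 11:15–15:15: 12:15–12:45.
Total common minutes: 30.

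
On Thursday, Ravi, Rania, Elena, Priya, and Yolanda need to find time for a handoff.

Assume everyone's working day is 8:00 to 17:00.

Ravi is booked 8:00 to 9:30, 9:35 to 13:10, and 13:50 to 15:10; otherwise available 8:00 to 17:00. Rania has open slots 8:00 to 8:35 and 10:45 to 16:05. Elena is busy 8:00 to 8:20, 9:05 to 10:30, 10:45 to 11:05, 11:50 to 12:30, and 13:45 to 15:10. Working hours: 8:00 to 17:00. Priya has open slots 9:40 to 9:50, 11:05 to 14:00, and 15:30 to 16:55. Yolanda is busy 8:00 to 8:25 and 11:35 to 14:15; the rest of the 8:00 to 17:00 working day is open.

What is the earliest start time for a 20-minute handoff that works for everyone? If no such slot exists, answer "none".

Ravi free within 08:00–17:00: 09:30–09:35, 13:10–13:50, 15:10–17:00.
Elena free within 08:00–17:00: 08:20–09:05, 10:30–10:45, 11:05–11:50, 12:30–13:45, 15:10–17:00.
Yolanda free within 08:00–17:00: 08:25–11:35, 14:15–17:00.
Ravi ∩ Rania: 13:10–13:50, 15:10–16:05.
Ravi ∩ Rania ∩ Elena: 13:10–13:45, 15:10–16:05.
Ravi ∩ Rania ∩ Elena ∩ Priya: 13:10–13:45, 15:30–16:05.
Ravi ∩ Rania ∩ Elena ∩ Priya ∩ Yolanda: 15:30–16:05.
Windows ≥ 20 min: 15:30–16:05.
Earliest such window starts at 15:30.

15:30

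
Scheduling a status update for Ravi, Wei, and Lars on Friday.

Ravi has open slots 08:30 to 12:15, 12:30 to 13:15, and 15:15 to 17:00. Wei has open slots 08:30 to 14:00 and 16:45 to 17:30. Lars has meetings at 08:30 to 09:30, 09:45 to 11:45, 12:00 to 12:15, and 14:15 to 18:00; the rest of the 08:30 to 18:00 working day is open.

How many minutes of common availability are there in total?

75 minutes

Lars free within 08:30–18:00: 09:30–09:45, 11:45–12:00, 12:15–14:15.
Ravi ∩ Wei: 08:30–12:15, 12:30–13:15, 16:45–17:00.
Ravi ∩ Wei ∩ Lars: 09:30–09:45, 11:45–12:00, 12:30–13:15.
Total common minutes: 15 + 15 + 45 = 75.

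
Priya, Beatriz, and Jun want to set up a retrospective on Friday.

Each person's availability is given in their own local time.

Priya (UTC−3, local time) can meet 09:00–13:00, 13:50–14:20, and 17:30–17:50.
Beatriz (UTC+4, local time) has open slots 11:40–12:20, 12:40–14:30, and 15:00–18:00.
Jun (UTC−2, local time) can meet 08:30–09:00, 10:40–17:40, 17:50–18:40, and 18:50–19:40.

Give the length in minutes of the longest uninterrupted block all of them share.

80 minutes

Priya → UTC: 12:00–16:00, 16:50–17:20, 20:30–20:50.
Beatriz → UTC: 07:40–08:20, 08:40–10:30, 11:00–14:00.
Jun → UTC: 10:30–11:00, 12:40–19:40, 19:50–20:40, 20:50–21:40.
Priya ∩ Beatriz: 12:00–14:00.
Priya ∩ Beatriz ∩ Jun: 12:40–14:00.
Single common window of 80 minutes.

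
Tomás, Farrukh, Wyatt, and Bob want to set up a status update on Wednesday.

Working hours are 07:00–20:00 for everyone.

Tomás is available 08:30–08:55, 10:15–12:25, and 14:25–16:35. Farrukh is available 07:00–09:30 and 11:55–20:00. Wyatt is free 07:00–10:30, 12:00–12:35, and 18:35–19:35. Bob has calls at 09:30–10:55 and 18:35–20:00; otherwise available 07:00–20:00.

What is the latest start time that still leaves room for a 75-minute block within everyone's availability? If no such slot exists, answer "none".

Bob free within 07:00–20:00: 07:00–09:30, 10:55–18:35.
Tomás ∩ Farrukh: 08:30–08:55, 11:55–12:25, 14:25–16:35.
Tomás ∩ Farrukh ∩ Wyatt: 08:30–08:55, 12:00–12:25.
Tomás ∩ Farrukh ∩ Wyatt ∩ Bob: 08:30–08:55, 12:00–12:25.
Windows ≥ 75 min: (none).

none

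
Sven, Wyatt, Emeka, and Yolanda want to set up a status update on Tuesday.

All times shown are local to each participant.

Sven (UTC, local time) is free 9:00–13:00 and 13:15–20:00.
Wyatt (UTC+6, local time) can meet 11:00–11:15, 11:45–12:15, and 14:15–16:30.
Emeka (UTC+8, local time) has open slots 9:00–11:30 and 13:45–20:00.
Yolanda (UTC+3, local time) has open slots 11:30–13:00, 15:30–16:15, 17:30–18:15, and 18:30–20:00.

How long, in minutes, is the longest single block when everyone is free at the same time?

60 minutes

Sven → UTC: 09:00–13:00, 13:15–20:00.
Wyatt → UTC: 05:00–05:15, 05:45–06:15, 08:15–10:30.
Emeka → UTC: 01:00–03:30, 05:45–12:00.
Yolanda → UTC: 08:30–10:00, 12:30–13:15, 14:30–15:15, 15:30–17:00.
Sven ∩ Wyatt: 09:00–10:30.
Sven ∩ Wyatt ∩ Emeka: 09:00–10:30.
Sven ∩ Wyatt ∩ Emeka ∩ Yolanda: 09:00–10:00.
Single common window of 60 minutes.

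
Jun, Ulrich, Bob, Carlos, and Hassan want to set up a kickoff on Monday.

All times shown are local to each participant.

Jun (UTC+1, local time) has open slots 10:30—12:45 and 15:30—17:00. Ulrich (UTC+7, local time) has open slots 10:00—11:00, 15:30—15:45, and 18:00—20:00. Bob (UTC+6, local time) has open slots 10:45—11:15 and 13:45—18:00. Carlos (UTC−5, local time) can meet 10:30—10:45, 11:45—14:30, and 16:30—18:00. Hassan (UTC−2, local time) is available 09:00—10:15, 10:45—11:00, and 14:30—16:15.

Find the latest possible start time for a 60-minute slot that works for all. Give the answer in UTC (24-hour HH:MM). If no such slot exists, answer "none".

none

Jun → UTC: 09:30–11:45, 14:30–16:00.
Ulrich → UTC: 03:00–04:00, 08:30–08:45, 11:00–13:00.
Bob → UTC: 04:45–05:15, 07:45–12:00.
Carlos → UTC: 15:30–15:45, 16:45–19:30, 21:30–23:00.
Hassan → UTC: 11:00–12:15, 12:45–13:00, 16:30–18:15.
Jun ∩ Ulrich: 11:00–11:45.
Jun ∩ Ulrich ∩ Bob: 11:00–11:45.
Jun ∩ Ulrich ∩ Bob ∩ Carlos: (none).
Jun ∩ Ulrich ∩ Bob ∩ Carlos ∩ Hassan: (none).
Windows ≥ 60 min: (none).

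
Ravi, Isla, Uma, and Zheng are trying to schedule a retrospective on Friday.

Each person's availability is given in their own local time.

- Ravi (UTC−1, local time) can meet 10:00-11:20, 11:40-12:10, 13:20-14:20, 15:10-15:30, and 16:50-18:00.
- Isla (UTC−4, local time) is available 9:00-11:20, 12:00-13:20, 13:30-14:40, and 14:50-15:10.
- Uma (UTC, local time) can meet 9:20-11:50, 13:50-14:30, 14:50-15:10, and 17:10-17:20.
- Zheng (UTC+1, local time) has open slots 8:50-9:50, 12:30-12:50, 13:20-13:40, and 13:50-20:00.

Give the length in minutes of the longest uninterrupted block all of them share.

Ravi → UTC: 11:00–12:20, 12:40–13:10, 14:20–15:20, 16:10–16:30, 17:50–19:00.
Isla → UTC: 13:00–15:20, 16:00–17:20, 17:30–18:40, 18:50–19:10.
Uma → UTC: 09:20–11:50, 13:50–14:30, 14:50–15:10, 17:10–17:20.
Zheng → UTC: 07:50–08:50, 11:30–11:50, 12:20–12:40, 12:50–19:00.
Ravi ∩ Isla: 13:00–13:10, 14:20–15:20, 16:10–16:30, 17:50–18:40, 18:50–19:00.
Ravi ∩ Isla ∩ Uma: 14:20–14:30, 14:50–15:10.
Ravi ∩ Isla ∩ Uma ∩ Zheng: 14:20–14:30, 14:50–15:10.
Common window lengths: 10, 20 min; longest is 20.

20 minutes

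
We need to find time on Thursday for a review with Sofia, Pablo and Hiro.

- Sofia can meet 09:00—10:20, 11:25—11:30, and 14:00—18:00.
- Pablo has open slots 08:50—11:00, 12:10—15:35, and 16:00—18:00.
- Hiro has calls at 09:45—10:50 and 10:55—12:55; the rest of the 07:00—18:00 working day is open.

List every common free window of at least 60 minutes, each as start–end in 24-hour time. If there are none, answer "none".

14:00–15:35, 16:00–18:00

Hiro free within 07:00–18:00: 07:00–09:45, 10:50–10:55, 12:55–18:00.
Sofia ∩ Pablo: 09:00–10:20, 14:00–15:35, 16:00–18:00.
Sofia ∩ Pablo ∩ Hiro: 09:00–09:45, 14:00–15:35, 16:00–18:00.
Windows ≥ 60 min: 14:00–15:35, 16:00–18:00.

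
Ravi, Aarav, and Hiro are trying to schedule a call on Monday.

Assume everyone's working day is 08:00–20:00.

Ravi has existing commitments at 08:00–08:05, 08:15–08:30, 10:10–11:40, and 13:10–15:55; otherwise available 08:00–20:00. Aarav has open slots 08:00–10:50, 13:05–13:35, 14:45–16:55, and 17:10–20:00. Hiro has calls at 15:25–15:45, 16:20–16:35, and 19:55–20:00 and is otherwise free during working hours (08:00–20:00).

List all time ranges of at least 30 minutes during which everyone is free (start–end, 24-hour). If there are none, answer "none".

08:30–10:10, 17:10–19:55

Ravi free within 08:00–20:00: 08:05–08:15, 08:30–10:10, 11:40–13:10, 15:55–20:00.
Hiro free within 08:00–20:00: 08:00–15:25, 15:45–16:20, 16:35–19:55.
Ravi ∩ Aarav: 08:05–08:15, 08:30–10:10, 13:05–13:10, 15:55–16:55, 17:10–20:00.
Ravi ∩ Aarav ∩ Hiro: 08:05–08:15, 08:30–10:10, 13:05–13:10, 15:55–16:20, 16:35–16:55, 17:10–19:55.
Windows ≥ 30 min: 08:30–10:10, 17:10–19:55.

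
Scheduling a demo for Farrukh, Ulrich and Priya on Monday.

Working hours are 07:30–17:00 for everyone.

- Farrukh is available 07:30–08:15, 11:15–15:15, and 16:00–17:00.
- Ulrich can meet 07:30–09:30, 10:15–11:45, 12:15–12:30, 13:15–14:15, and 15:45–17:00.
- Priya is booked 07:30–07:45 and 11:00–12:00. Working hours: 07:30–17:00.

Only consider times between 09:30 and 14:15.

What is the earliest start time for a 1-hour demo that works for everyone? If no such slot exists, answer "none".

13:15

Priya free within 07:30–17:00: 07:45–11:00, 12:00–17:00.
Farrukh ∩ Ulrich: 07:30–08:15, 11:15–11:45, 12:15–12:30, 13:15–14:15, 16:00–17:00.
Farrukh ∩ Ulrich ∩ Priya: 07:45–08:15, 12:15–12:30, 13:15–14:15, 16:00–17:00.
Restricted to 09:30–14:15: 12:15–12:30, 13:15–14:15.
Windows ≥ 60 min: 13:15–14:15.
Earliest such window starts at 13:15.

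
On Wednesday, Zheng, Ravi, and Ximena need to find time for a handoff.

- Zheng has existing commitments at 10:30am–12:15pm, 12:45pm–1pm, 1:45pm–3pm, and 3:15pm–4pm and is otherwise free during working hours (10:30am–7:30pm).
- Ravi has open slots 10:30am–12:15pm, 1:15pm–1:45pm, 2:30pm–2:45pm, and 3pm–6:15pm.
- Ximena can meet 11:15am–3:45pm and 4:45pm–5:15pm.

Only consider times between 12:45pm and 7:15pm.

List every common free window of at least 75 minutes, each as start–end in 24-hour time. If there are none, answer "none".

Zheng free within 10:30–19:30: 12:15–12:45, 13:00–13:45, 15:00–15:15, 16:00–19:30.
Zheng ∩ Ravi: 13:15–13:45, 15:00–15:15, 16:00–18:15.
Zheng ∩ Ravi ∩ Ximena: 13:15–13:45, 15:00–15:15, 16:45–17:15.
Restricted to 12:45–19:15: 13:15–13:45, 15:00–15:15, 16:45–17:15.
Windows ≥ 75 min: (none).

none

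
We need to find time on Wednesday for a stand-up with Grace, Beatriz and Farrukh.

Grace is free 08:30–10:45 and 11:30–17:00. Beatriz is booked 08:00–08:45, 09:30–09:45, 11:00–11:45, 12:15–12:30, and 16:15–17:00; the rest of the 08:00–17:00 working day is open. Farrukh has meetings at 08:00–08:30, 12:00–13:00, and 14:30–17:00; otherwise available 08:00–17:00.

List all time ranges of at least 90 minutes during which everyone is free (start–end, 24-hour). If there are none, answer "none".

13:00–14:30

Beatriz free within 08:00–17:00: 08:45–09:30, 09:45–11:00, 11:45–12:15, 12:30–16:15.
Farrukh free within 08:00–17:00: 08:30–12:00, 13:00–14:30.
Grace ∩ Beatriz: 08:45–09:30, 09:45–10:45, 11:45–12:15, 12:30–16:15.
Grace ∩ Beatriz ∩ Farrukh: 08:45–09:30, 09:45–10:45, 11:45–12:00, 13:00–14:30.
Windows ≥ 90 min: 13:00–14:30.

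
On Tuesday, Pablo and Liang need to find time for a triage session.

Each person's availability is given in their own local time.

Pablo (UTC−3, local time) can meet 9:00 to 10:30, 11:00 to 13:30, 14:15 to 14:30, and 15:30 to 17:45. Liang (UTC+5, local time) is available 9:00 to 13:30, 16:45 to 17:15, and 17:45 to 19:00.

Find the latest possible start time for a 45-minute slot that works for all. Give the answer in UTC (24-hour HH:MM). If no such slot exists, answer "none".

Pablo → UTC: 12:00–13:30, 14:00–16:30, 17:15–17:30, 18:30–20:45.
Liang → UTC: 04:00–08:30, 11:45–12:15, 12:45–14:00.
Pablo ∩ Liang: 12:00–12:15, 12:45–13:30.
Windows ≥ 45 min: 12:45–13:30.
Latest start in the last window 12:45–13:30 is 13:30 − 45 min = 12:45.

12:45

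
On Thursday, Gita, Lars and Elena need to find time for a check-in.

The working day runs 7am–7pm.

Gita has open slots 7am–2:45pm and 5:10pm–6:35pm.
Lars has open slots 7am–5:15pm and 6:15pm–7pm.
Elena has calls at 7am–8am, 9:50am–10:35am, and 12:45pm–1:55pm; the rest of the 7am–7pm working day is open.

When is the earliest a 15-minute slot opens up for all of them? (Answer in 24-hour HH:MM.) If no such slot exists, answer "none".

08:00

Elena free within 07:00–19:00: 08:00–09:50, 10:35–12:45, 13:55–19:00.
Gita ∩ Lars: 07:00–14:45, 17:10–17:15, 18:15–18:35.
Gita ∩ Lars ∩ Elena: 08:00–09:50, 10:35–12:45, 13:55–14:45, 17:10–17:15, 18:15–18:35.
Windows ≥ 15 min: 08:00–09:50, 10:35–12:45, 13:55–14:45, 18:15–18:35.
Earliest such window starts at 08:00.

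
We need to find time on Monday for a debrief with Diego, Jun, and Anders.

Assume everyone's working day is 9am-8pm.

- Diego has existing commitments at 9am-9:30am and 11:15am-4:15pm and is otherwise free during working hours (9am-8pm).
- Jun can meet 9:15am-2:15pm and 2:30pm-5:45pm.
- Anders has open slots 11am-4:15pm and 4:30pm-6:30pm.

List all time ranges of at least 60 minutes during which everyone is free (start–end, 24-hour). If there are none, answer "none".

Diego free within 09:00–20:00: 09:30–11:15, 16:15–20:00.
Diego ∩ Jun: 09:30–11:15, 16:15–17:45.
Diego ∩ Jun ∩ Anders: 11:00–11:15, 16:30–17:45.
Windows ≥ 60 min: 16:30–17:45.

16:30–17:45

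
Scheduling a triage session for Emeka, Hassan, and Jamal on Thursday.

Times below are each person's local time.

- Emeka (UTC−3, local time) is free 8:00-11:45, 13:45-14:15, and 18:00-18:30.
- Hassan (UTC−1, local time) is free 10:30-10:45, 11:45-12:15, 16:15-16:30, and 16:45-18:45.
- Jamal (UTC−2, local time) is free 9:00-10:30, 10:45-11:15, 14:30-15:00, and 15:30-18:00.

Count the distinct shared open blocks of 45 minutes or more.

0

Emeka → UTC: 11:00–14:45, 16:45–17:15, 21:00–21:30.
Hassan → UTC: 11:30–11:45, 12:45–13:15, 17:15–17:30, 17:45–19:45.
Jamal → UTC: 11:00–12:30, 12:45–13:15, 16:30–17:00, 17:30–20:00.
Emeka ∩ Hassan: 11:30–11:45, 12:45–13:15.
Emeka ∩ Hassan ∩ Jamal: 11:30–11:45, 12:45–13:15.
Windows ≥ 45 min: (none).
That's 0 windows.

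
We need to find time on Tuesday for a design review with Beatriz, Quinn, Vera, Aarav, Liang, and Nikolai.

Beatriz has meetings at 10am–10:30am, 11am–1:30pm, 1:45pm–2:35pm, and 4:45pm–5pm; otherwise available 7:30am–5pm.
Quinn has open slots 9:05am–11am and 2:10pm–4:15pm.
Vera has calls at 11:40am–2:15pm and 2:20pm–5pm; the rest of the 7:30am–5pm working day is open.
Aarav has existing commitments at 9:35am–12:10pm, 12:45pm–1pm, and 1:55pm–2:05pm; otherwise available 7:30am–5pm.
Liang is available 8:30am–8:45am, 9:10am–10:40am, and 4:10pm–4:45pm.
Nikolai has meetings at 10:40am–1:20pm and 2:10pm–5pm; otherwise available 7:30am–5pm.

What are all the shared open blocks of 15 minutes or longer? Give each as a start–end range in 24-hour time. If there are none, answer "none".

09:10–09:35

Beatriz free within 07:30–17:00: 07:30–10:00, 10:30–11:00, 13:30–13:45, 14:35–16:45.
Vera free within 07:30–17:00: 07:30–11:40, 14:15–14:20.
Aarav free within 07:30–17:00: 07:30–09:35, 12:10–12:45, 13:00–13:55, 14:05–17:00.
Nikolai free within 07:30–17:00: 07:30–10:40, 13:20–14:10.
Beatriz ∩ Quinn: 09:05–10:00, 10:30–11:00, 14:35–16:15.
Beatriz ∩ Quinn ∩ Vera: 09:05–10:00, 10:30–11:00.
Beatriz ∩ Quinn ∩ Vera ∩ Aarav: 09:05–09:35.
Beatriz ∩ Quinn ∩ Vera ∩ Aarav ∩ Liang: 09:10–09:35.
Beatriz ∩ Quinn ∩ Vera ∩ Aarav ∩ Liang ∩ Nikolai: 09:10–09:35.
Windows ≥ 15 min: 09:10–09:35.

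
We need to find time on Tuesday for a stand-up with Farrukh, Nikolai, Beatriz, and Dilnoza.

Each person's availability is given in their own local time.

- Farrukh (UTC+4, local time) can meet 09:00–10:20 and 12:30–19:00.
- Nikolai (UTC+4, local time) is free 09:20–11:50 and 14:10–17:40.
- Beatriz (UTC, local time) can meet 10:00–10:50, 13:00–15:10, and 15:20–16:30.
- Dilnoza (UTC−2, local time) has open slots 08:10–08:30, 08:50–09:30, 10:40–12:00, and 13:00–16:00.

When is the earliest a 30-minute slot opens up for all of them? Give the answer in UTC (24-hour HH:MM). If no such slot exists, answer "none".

13:00

Farrukh → UTC: 05:00–06:20, 08:30–15:00.
Nikolai → UTC: 05:20–07:50, 10:10–13:40.
Beatriz → UTC: 10:00–10:50, 13:00–15:10, 15:20–16:30.
Dilnoza → UTC: 10:10–10:30, 10:50–11:30, 12:40–14:00, 15:00–18:00.
Farrukh ∩ Nikolai: 05:20–06:20, 10:10–13:40.
Farrukh ∩ Nikolai ∩ Beatriz: 10:10–10:50, 13:00–13:40.
Farrukh ∩ Nikolai ∩ Beatriz ∩ Dilnoza: 10:10–10:30, 13:00–13:40.
Windows ≥ 30 min: 13:00–13:40.
Earliest such window starts at 13:00.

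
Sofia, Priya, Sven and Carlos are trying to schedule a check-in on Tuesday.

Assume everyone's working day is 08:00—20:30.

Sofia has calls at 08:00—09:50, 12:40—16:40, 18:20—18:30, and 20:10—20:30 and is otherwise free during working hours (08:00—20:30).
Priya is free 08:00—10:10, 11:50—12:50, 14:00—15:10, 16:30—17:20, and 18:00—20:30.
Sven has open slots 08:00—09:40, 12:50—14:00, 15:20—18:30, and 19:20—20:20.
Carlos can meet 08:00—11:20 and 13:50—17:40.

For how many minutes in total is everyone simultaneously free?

40 minutes

Sofia free within 08:00–20:30: 09:50–12:40, 16:40–18:20, 18:30–20:10.
Sofia ∩ Priya: 09:50–10:10, 11:50–12:40, 16:40–17:20, 18:00–18:20, 18:30–20:10.
Sofia ∩ Priya ∩ Sven: 16:40–17:20, 18:00–18:20, 19:20–20:10.
Sofia ∩ Priya ∩ Sven ∩ Carlos: 16:40–17:20.
Total common minutes: 40.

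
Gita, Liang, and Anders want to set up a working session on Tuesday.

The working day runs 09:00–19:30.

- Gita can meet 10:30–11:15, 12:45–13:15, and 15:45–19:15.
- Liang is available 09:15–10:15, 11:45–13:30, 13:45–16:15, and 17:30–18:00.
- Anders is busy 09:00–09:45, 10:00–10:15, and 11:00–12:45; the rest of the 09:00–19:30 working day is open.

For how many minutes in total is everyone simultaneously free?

90 minutes

Anders free within 09:00–19:30: 09:45–10:00, 10:15–11:00, 12:45–19:30.
Gita ∩ Liang: 12:45–13:15, 15:45–16:15, 17:30–18:00.
Gita ∩ Liang ∩ Anders: 12:45–13:15, 15:45–16:15, 17:30–18:00.
Total common minutes: 30 + 30 + 30 = 90.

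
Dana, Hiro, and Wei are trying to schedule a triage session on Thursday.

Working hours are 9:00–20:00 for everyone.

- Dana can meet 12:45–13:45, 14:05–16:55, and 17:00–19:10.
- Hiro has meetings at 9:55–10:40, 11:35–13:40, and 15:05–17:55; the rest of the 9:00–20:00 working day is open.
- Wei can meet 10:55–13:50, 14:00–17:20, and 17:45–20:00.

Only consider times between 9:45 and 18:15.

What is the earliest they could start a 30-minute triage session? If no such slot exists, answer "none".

14:05

Hiro free within 09:00–20:00: 09:00–09:55, 10:40–11:35, 13:40–15:05, 17:55–20:00.
Dana ∩ Hiro: 13:40–13:45, 14:05–15:05, 17:55–19:10.
Dana ∩ Hiro ∩ Wei: 13:40–13:45, 14:05–15:05, 17:55–19:10.
Restricted to 09:45–18:15: 13:40–13:45, 14:05–15:05, 17:55–18:15.
Windows ≥ 30 min: 14:05–15:05.
Earliest such window starts at 14:05.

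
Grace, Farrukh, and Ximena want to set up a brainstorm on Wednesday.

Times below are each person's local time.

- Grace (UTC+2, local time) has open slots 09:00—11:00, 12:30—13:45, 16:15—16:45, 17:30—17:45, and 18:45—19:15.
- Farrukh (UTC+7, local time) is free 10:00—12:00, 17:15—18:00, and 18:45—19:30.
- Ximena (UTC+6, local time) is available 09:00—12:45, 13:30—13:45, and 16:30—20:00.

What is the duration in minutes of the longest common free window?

Grace → UTC: 07:00–09:00, 10:30–11:45, 14:15–14:45, 15:30–15:45, 16:45–17:15.
Farrukh → UTC: 03:00–05:00, 10:15–11:00, 11:45–12:30.
Ximena → UTC: 03:00–06:45, 07:30–07:45, 10:30–14:00.
Grace ∩ Farrukh: 10:30–11:00.
Grace ∩ Farrukh ∩ Ximena: 10:30–11:00.
Single common window of 30 minutes.

30 minutes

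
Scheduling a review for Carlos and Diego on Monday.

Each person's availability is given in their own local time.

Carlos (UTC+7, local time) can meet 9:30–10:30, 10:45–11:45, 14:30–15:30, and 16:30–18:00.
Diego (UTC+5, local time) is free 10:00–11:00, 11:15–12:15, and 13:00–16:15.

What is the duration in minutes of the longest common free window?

90 minutes

Carlos → UTC: 02:30–03:30, 03:45–04:45, 07:30–08:30, 09:30–11:00.
Diego → UTC: 05:00–06:00, 06:15–07:15, 08:00–11:15.
Carlos ∩ Diego: 08:00–08:30, 09:30–11:00.
Common window lengths: 30, 90 min; longest is 90.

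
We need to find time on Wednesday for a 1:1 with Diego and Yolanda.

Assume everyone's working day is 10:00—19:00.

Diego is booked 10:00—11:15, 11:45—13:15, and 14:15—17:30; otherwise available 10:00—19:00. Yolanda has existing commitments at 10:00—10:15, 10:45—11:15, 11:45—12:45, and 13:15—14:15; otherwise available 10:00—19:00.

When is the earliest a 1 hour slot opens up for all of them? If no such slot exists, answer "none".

Diego free within 10:00–19:00: 11:15–11:45, 13:15–14:15, 17:30–19:00.
Yolanda free within 10:00–19:00: 10:15–10:45, 11:15–11:45, 12:45–13:15, 14:15–19:00.
Diego ∩ Yolanda: 11:15–11:45, 17:30–19:00.
Windows ≥ 60 min: 17:30–19:00.
Earliest such window starts at 17:30.

17:30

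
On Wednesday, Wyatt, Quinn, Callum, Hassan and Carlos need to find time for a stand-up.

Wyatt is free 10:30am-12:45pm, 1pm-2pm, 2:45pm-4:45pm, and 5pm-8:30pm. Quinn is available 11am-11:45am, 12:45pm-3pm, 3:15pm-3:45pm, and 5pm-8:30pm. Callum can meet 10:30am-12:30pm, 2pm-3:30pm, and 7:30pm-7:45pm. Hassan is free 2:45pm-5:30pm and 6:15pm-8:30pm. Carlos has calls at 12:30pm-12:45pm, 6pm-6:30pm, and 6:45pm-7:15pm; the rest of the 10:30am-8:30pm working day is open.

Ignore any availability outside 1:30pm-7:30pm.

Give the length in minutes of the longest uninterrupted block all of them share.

Carlos free within 10:30–20:30: 10:30–12:30, 12:45–18:00, 18:30–18:45, 19:15–20:30.
Wyatt ∩ Quinn: 11:00–11:45, 13:00–14:00, 14:45–15:00, 15:15–15:45, 17:00–20:30.
Wyatt ∩ Quinn ∩ Callum: 11:00–11:45, 14:45–15:00, 15:15–15:30, 19:30–19:45.
Wyatt ∩ Quinn ∩ Callum ∩ Hassan: 14:45–15:00, 15:15–15:30, 19:30–19:45.
Wyatt ∩ Quinn ∩ Callum ∩ Hassan ∩ Carlos: 14:45–15:00, 15:15–15:30, 19:30–19:45.
Restricted to 13:30–19:30: 14:45–15:00, 15:15–15:30.
Common window lengths: 15, 15 min; longest is 15.

15 minutes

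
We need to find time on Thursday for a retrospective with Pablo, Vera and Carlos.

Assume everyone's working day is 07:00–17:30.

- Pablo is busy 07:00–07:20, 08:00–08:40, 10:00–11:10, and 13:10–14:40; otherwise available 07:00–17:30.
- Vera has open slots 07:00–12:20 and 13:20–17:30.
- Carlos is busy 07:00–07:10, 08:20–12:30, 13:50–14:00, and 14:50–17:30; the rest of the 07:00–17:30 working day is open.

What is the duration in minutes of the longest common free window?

40 minutes

Pablo free within 07:00–17:30: 07:20–08:00, 08:40–10:00, 11:10–13:10, 14:40–17:30.
Carlos free within 07:00–17:30: 07:10–08:20, 12:30–13:50, 14:00–14:50.
Pablo ∩ Vera: 07:20–08:00, 08:40–10:00, 11:10–12:20, 14:40–17:30.
Pablo ∩ Vera ∩ Carlos: 07:20–08:00, 14:40–14:50.
Common window lengths: 40, 10 min; longest is 40.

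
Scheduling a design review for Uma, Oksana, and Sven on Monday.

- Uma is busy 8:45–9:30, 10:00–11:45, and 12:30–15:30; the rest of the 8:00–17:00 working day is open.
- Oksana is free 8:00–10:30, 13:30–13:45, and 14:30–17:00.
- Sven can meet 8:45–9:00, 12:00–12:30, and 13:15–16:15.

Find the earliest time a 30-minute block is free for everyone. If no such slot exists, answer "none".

15:30

Uma free within 08:00–17:00: 08:00–08:45, 09:30–10:00, 11:45–12:30, 15:30–17:00.
Uma ∩ Oksana: 08:00–08:45, 09:30–10:00, 15:30–17:00.
Uma ∩ Oksana ∩ Sven: 15:30–16:15.
Windows ≥ 30 min: 15:30–16:15.
Earliest such window starts at 15:30.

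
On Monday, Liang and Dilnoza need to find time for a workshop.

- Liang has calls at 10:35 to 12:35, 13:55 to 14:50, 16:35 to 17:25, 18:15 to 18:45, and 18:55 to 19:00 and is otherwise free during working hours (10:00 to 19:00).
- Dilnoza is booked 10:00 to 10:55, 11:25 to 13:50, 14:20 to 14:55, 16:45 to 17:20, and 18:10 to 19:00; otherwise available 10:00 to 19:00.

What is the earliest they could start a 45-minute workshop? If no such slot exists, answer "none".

14:55

Liang free within 10:00–19:00: 10:00–10:35, 12:35–13:55, 14:50–16:35, 17:25–18:15, 18:45–18:55.
Dilnoza free within 10:00–19:00: 10:55–11:25, 13:50–14:20, 14:55–16:45, 17:20–18:10.
Liang ∩ Dilnoza: 13:50–13:55, 14:55–16:35, 17:25–18:10.
Windows ≥ 45 min: 14:55–16:35, 17:25–18:10.
Earliest such window starts at 14:55.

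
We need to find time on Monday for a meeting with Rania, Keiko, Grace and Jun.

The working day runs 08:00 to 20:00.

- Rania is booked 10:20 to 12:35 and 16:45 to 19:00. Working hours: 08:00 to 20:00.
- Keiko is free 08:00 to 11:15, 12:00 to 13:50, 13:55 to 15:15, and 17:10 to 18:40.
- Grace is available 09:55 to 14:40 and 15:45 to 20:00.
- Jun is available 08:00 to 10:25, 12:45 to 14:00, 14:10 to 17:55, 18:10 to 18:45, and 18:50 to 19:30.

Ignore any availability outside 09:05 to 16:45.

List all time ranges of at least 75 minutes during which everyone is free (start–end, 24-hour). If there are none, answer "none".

Rania free within 08:00–20:00: 08:00–10:20, 12:35–16:45, 19:00–20:00.
Rania ∩ Keiko: 08:00–10:20, 12:35–13:50, 13:55–15:15.
Rania ∩ Keiko ∩ Grace: 09:55–10:20, 12:35–13:50, 13:55–14:40.
Rania ∩ Keiko ∩ Grace ∩ Jun: 09:55–10:20, 12:45–13:50, 13:55–14:00, 14:10–14:40.
Restricted to 09:05–16:45: 09:55–10:20, 12:45–13:50, 13:55–14:00, 14:10–14:40.
Windows ≥ 75 min: (none).

none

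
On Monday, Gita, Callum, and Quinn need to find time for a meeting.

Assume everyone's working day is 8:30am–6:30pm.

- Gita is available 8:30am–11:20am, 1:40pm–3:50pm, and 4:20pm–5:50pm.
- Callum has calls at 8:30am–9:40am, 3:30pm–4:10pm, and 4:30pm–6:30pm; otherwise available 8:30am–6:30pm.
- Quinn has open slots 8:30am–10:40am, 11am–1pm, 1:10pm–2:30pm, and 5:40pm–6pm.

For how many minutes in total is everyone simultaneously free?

130 minutes

Callum free within 08:30–18:30: 09:40–15:30, 16:10–16:30.
Gita ∩ Callum: 09:40–11:20, 13:40–15:30, 16:20–16:30.
Gita ∩ Callum ∩ Quinn: 09:40–10:40, 11:00–11:20, 13:40–14:30.
Total common minutes: 60 + 20 + 50 = 130.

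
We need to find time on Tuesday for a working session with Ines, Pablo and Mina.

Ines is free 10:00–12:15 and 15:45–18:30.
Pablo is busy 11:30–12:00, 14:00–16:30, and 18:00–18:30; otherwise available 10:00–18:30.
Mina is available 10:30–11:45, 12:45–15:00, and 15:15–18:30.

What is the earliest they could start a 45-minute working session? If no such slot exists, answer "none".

Pablo free within 10:00–18:30: 10:00–11:30, 12:00–14:00, 16:30–18:00.
Ines ∩ Pablo: 10:00–11:30, 12:00–12:15, 16:30–18:00.
Ines ∩ Pablo ∩ Mina: 10:30–11:30, 16:30–18:00.
Windows ≥ 45 min: 10:30–11:30, 16:30–18:00.
Earliest such window starts at 10:30.

10:30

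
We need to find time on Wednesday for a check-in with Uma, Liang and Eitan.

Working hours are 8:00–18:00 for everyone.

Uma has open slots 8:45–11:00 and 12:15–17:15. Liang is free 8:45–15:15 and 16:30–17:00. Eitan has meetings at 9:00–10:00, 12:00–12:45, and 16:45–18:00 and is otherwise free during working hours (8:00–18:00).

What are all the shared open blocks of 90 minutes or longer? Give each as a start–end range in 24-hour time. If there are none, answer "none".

12:45–15:15

Eitan free within 08:00–18:00: 08:00–09:00, 10:00–12:00, 12:45–16:45.
Uma ∩ Liang: 08:45–11:00, 12:15–15:15, 16:30–17:00.
Uma ∩ Liang ∩ Eitan: 08:45–09:00, 10:00–11:00, 12:45–15:15, 16:30–16:45.
Windows ≥ 90 min: 12:45–15:15.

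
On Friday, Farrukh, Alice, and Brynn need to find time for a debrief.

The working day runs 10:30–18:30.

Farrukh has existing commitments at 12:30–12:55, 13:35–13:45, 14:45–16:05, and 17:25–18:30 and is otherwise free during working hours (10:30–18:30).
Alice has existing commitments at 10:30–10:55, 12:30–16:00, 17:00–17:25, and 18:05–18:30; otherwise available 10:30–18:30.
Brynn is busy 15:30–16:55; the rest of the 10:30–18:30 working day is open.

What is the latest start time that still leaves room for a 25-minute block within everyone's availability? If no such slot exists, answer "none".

12:05

Farrukh free within 10:30–18:30: 10:30–12:30, 12:55–13:35, 13:45–14:45, 16:05–17:25.
Alice free within 10:30–18:30: 10:55–12:30, 16:00–17:00, 17:25–18:05.
Brynn free within 10:30–18:30: 10:30–15:30, 16:55–18:30.
Farrukh ∩ Alice: 10:55–12:30, 16:05–17:00.
Farrukh ∩ Alice ∩ Brynn: 10:55–12:30, 16:55–17:00.
Windows ≥ 25 min: 10:55–12:30.
Latest start in the last window 10:55–12:30 is 12:30 − 25 min = 12:05.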